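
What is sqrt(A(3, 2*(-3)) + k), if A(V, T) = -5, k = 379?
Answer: sqrt(374) ≈ 19.339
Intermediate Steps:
sqrt(A(3, 2*(-3)) + k) = sqrt(-5 + 379) = sqrt(374)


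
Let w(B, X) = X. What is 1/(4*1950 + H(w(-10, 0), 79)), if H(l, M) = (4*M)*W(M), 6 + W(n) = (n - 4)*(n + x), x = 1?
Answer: 1/1901904 ≈ 5.2579e-7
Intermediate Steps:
W(n) = -6 + (1 + n)*(-4 + n) (W(n) = -6 + (n - 4)*(n + 1) = -6 + (-4 + n)*(1 + n) = -6 + (1 + n)*(-4 + n))
H(l, M) = 4*M*(-10 + M² - 3*M) (H(l, M) = (4*M)*(-10 + M² - 3*M) = 4*M*(-10 + M² - 3*M))
1/(4*1950 + H(w(-10, 0), 79)) = 1/(4*1950 + 4*79*(-10 + 79² - 3*79)) = 1/(7800 + 4*79*(-10 + 6241 - 237)) = 1/(7800 + 4*79*5994) = 1/(7800 + 1894104) = 1/1901904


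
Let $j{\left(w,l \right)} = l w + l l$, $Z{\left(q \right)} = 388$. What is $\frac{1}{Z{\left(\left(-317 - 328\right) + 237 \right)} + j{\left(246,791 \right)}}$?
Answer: $\frac{1}{820655} \approx 1.2185 \cdot 10^{-6}$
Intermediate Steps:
$j{\left(w,l \right)} = l^{2} + l w$ ($j{\left(w,l \right)} = l w + l^{2} = l^{2} + l w$)
$\frac{1}{Z{\left(\left(-317 - 328\right) + 237 \right)} + j{\left(246,791 \right)}} = \frac{1}{388 + 791 \left(791 + 246\right)} = \frac{1}{388 + 791 \cdot 1037} = \frac{1}{388 + 820267} = \frac{1}{820655}$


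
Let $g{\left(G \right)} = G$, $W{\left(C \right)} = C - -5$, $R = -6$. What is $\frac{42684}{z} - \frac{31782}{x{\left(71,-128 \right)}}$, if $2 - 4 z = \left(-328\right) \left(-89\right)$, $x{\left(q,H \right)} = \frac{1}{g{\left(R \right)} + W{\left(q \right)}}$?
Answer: $- \frac{10823388556}{4865} \approx -2.2247 \cdot 10^{6}$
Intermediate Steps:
$W{\left(C \right)} = 5 + C$ ($W{\left(C \right)} = C + 5 = 5 + C$)
$x{\left(q,H \right)} = \frac{1}{-1 + q}$ ($x{\left(q,H \right)} = \frac{1}{-6 + \left(5 + q\right)} = \frac{1}{-1 + q}$)
$z = - \frac{14595}{2}$ ($z = \frac{1}{2} - \frac{\left(-328\right) \left(-89\right)}{4} = \frac{1}{2} - 7298 = - \frac{14595}{2} \approx -7297.5$)
$\frac{42684}{z} - \frac{31782}{x{\left(71,-128 \right)}} = \frac{42684}{- \frac{14595}{2}} - \frac{31782}{\frac{1}{-1 + 71}} = 42684 \left(- \frac{2}{14595}\right) - \frac{31782}{\frac{1}{70}} = - \frac{28456}{4865} - 31782 \frac{1}{\frac{1}{70}} = - \frac{28456}{4865} - 2224740 = - \frac{10823388556}{4865}$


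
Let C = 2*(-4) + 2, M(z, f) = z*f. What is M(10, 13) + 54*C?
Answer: -194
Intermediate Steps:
M(z, f) = f*z
C = -6 (C = -8 + 2 = -6)
M(10, 13) + 54*C = 13*10 + 54*(-6) = 130 - 324 = -194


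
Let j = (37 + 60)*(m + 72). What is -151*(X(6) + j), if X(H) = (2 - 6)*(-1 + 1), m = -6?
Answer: -966702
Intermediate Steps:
X(H) = 0 (X(H) = -4*0 = 0)
j = 6402 (j = (37 + 60)*(-6 + 72) = 97*66 = 6402)
-151*(X(6) + j) = -151*(0 + 6402) = -151*6402 = -966702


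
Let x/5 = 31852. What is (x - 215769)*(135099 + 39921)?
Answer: -9890205180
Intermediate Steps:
x = 159260 (x = 5*31852 = 159260)
(x - 215769)*(135099 + 39921) = (159260 - 215769)*(135099 + 39921) = -56509*175020 = -9890205180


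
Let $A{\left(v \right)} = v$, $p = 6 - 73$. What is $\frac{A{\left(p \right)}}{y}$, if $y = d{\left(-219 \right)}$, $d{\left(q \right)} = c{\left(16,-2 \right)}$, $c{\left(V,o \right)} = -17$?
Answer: $\frac{67}{17} \approx 3.9412$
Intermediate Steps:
$p = -67$
$d{\left(q \right)} = -17$
$y = -17$
$\frac{A{\left(p \right)}}{y} = - \frac{67}{-17} = \left(-67\right) \left(- \frac{1}{17}\right) = \frac{67}{17}$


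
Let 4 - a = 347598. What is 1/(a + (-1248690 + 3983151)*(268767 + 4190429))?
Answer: 1/12193497205762 ≈ 8.2011e-14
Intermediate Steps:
a = -347594 (a = 4 - 1*347598 = 4 - 347598 = -347594)
1/(a + (-1248690 + 3983151)*(268767 + 4190429)) = 1/(-347594 + (-1248690 + 3983151)*(268767 + 4190429)) = 1/(-347594 + 2734461*4459196) = 1/(-347594 + 12193497553356) = 1/12193497205762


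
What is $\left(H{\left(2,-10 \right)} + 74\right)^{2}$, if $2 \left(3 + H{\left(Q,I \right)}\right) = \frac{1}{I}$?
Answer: $\frac{2013561}{400} \approx 5033.9$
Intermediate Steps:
$H{\left(Q,I \right)} = -3 + \frac{1}{2 I}$
$\left(H{\left(2,-10 \right)} + 74\right)^{2} = \left(\left(-3 + \frac{1}{2 \left(-10\right)}\right) + 74\right)^{2} = \left(\left(-3 + \frac{1}{2} \left(- \frac{1}{10}\right)\right) + 74\right)^{2} = \left(\left(-3 - \frac{1}{20}\right) + 74\right)^{2} = \left(- \frac{61}{20} + 74\right)^{2} = \left(\frac{1419}{20}\right)^{2} = \frac{2013561}{400}$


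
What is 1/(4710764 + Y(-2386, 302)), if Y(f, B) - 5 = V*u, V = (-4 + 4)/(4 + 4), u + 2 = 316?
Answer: 1/4710769 ≈ 2.1228e-7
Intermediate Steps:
u = 314 (u = -2 + 316 = 314)
V = 0 (V = 0/8 = 0*(⅛) = 0)
Y(f, B) = 5 (Y(f, B) = 5 + 0*314 = 5 + 0 = 5)
1/(4710764 + Y(-2386, 302)) = 1/(4710764 + 5) = 1/4710769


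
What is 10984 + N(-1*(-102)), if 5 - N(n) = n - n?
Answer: 10989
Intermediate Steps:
N(n) = 5 (N(n) = 5 - (n - n) = 5 - 1*0 = 5 + 0 = 5)
10984 + N(-1*(-102)) = 10984 + 5 = 10989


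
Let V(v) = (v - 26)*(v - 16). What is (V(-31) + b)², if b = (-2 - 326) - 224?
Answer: 4524129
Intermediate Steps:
V(v) = (-26 + v)*(-16 + v)
b = -552 (b = -328 - 224 = -552)
(V(-31) + b)² = ((416 + (-31)² - 42*(-31)) - 552)² = ((416 + 961 + 1302) - 552)² = (2679 - 552)² = 2127² = 4524129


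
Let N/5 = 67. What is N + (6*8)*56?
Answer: 3023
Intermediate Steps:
N = 335 (N = 5*67 = 335)
N + (6*8)*56 = 335 + (6*8)*56 = 335 + 48*56 = 335 + 2688 = 3023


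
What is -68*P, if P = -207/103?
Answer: 14076/103 ≈ 136.66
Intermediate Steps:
P = -207/103 (P = -207*1/103 = -207/103 ≈ -2.0097)
-68*P = -68*(-207/103) = 14076/103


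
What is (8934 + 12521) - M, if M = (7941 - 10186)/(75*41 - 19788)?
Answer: 358575170/16713 ≈ 21455.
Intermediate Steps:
M = 2245/16713 (M = -2245/(3075 - 19788) = -2245/(-16713) = -2245*(-1/16713) = 2245/16713 ≈ 0.13433)
(8934 + 12521) - M = (8934 + 12521) - 1*2245/16713 = 21455 - 2245/16713 = 358575170/16713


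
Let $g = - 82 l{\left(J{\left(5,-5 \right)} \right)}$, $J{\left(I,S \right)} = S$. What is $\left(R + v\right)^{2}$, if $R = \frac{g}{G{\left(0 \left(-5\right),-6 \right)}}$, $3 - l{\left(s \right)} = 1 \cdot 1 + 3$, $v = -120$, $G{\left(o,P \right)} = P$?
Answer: $\frac{160801}{9} \approx 17867.0$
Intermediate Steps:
$l{\left(s \right)} = -1$ ($l{\left(s \right)} = 3 - \left(1 \cdot 1 + 3\right) = 3 - \left(1 + 3\right) = 3 - 4 = -1$)
$g = 82$ ($g = \left(-82\right) \left(-1\right) = 82$)
$R = - \frac{41}{3}$ ($R = \frac{82}{-6} = 82 \left(- \frac{1}{6}\right) = - \frac{41}{3} \approx -13.667$)
$\left(R + v\right)^{2} = \left(- \frac{41}{3} - 120\right)^{2} = \left(- \frac{401}{3}\right)^{2} = \frac{160801}{9}$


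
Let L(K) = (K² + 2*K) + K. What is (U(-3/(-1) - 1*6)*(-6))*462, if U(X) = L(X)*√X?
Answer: 0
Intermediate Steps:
L(K) = K² + 3*K
U(X) = X^(3/2)*(3 + X) (U(X) = (X*(3 + X))*√X = X^(3/2)*(3 + X))
(U(-3/(-1) - 1*6)*(-6))*462 = (((-3/(-1) - 1*6)^(3/2)*(3 + (-3/(-1) - 1*6)))*(-6))*462 = (((-3*(-1) - 6)^(3/2)*(3 + (-3*(-1) - 6)))*(-6))*462 = (((3 - 6)^(3/2)*(3 + (3 - 6)))*(-6))*462 = (((-3)^(3/2)*(3 - 3))*(-6))*462 = ((-3*I*√3*0)*(-6))*462 = (0*(-6))*462 = 0*462 = 0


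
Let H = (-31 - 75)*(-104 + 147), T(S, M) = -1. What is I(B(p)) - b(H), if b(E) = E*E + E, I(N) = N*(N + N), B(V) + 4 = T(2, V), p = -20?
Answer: -20770756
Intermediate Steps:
B(V) = -5 (B(V) = -4 - 1 = -5)
I(N) = 2*N² (I(N) = N*(2*N) = 2*N²)
H = -4558 (H = -106*43 = -4558)
b(E) = E + E² (b(E) = E² + E = E + E²)
I(B(p)) - b(H) = 2*(-5)² - (-4558)*(1 - 4558) = 2*25 - (-4558)*(-4557) = 50 - 1*20770806 = 50 - 20770806 = -20770756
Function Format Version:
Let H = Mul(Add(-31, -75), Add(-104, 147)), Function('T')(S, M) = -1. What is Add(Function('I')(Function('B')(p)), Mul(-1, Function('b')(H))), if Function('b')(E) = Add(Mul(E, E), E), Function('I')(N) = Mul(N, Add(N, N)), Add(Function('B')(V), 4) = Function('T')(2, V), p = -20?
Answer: -20770756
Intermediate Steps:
Function('B')(V) = -5 (Function('B')(V) = Add(-4, -1) = -5)
Function('I')(N) = Mul(2, Pow(N, 2)) (Function('I')(N) = Mul(N, Mul(2, N)) = Mul(2, Pow(N, 2)))
H = -4558 (H = Mul(-106, 43) = -4558)
Function('b')(E) = Add(E, Pow(E, 2)) (Function('b')(E) = Add(Pow(E, 2), E) = Add(E, Pow(E, 2)))
Add(Function('I')(Function('B')(p)), Mul(-1, Function('b')(H))) = Add(Mul(2, Pow(-5, 2)), Mul(-1, Mul(-4558, Add(1, -4558)))) = Add(Mul(2, 25), Mul(-1, Mul(-4558, -4557))) = Add(50, Mul(-1, 20770806)) = Add(50, -20770806) = -20770756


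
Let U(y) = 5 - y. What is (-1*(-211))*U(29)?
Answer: -5064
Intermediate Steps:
(-1*(-211))*U(29) = (-1*(-211))*(5 - 1*29) = 211*(5 - 29) = 211*(-24) = -5064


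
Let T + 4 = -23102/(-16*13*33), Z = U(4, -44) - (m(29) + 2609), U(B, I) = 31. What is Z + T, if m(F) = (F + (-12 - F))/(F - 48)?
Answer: -168188771/65208 ≈ -2579.3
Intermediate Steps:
m(F) = -12/(-48 + F)
Z = -48994/19 (Z = 31 - (-12/(-48 + 29) + 2609) = 31 - (-12/(-19) + 2609) = 31 - (-12*(-1/19) + 2609) = 31 - (12/19 + 2609) = 31 - 1*49583/19 = 31 - 49583/19 = -48994/19 ≈ -2578.6)
T = -2177/3432 (T = -4 - 23102/(-16*13*33) = -4 - 23102/((-208*33)) = -4 - 23102/(-6864) = -4 - 23102*(-1/6864) = -4 + 11551/3432 = -2177/3432 ≈ -0.63432)
Z + T = -48994/19 - 2177/3432 = -168188771/65208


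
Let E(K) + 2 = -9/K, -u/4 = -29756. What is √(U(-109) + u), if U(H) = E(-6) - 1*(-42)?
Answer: 3*√52918/2 ≈ 345.06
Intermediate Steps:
u = 119024 (u = -4*(-29756) = 119024)
E(K) = -2 - 9/K
U(H) = 83/2 (U(H) = (-2 - 9/(-6)) - 1*(-42) = (-2 - 9*(-⅙)) + 42 = (-2 + 3/2) + 42 = -½ + 42 = 83/2)
√(U(-109) + u) = √(83/2 + 119024) = √(238131/2) = 3*√52918/2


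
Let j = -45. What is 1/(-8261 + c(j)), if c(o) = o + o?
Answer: -1/8351 ≈ -0.00011975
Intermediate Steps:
c(o) = 2*o
1/(-8261 + c(j)) = 1/(-8261 + 2*(-45)) = 1/(-8261 - 90) = 1/(-8351) = -1/8351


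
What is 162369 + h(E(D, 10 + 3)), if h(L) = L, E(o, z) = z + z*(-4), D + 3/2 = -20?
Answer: 162330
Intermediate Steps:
D = -43/2 (D = -3/2 - 20 = -43/2 ≈ -21.500)
E(o, z) = -3*z (E(o, z) = z - 4*z = -3*z)
162369 + h(E(D, 10 + 3)) = 162369 - 3*(10 + 3) = 162369 - 3*13 = 162369 - 39 = 162330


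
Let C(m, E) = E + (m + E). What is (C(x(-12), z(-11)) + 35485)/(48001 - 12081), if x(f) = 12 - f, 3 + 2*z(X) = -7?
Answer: 35499/35920 ≈ 0.98828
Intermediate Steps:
z(X) = -5 (z(X) = -3/2 + (½)*(-7) = -3/2 - 7/2 = -5)
C(m, E) = m + 2*E (C(m, E) = E + (E + m) = m + 2*E)
(C(x(-12), z(-11)) + 35485)/(48001 - 12081) = (((12 - 1*(-12)) + 2*(-5)) + 35485)/(48001 - 12081) = (((12 + 12) - 10) + 35485)/35920 = ((24 - 10) + 35485)*(1/35920) = (14 + 35485)*(1/35920) = 35499*(1/35920) = 35499/35920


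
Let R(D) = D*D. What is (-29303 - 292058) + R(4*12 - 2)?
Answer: -319245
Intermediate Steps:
R(D) = D²
(-29303 - 292058) + R(4*12 - 2) = (-29303 - 292058) + (4*12 - 2)² = -321361 + (48 - 2)² = -321361 + 46² = -321361 + 2116 = -319245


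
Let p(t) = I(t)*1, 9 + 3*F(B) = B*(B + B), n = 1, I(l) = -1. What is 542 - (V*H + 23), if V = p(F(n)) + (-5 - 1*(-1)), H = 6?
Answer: 549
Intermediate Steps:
F(B) = -3 + 2*B**2/3 (F(B) = -3 + (B*(B + B))/3 = -3 + (B*(2*B))/3 = -3 + (2*B**2)/3 = -3 + 2*B**2/3)
p(t) = -1 (p(t) = -1*1 = -1)
V = -5 (V = -1 + (-5 - 1*(-1)) = -1 + (-5 + 1) = -1 - 4 = -5)
542 - (V*H + 23) = 542 - (-5*6 + 23) = 542 - (-30 + 23) = 542 - 1*(-7) = 542 + 7 = 549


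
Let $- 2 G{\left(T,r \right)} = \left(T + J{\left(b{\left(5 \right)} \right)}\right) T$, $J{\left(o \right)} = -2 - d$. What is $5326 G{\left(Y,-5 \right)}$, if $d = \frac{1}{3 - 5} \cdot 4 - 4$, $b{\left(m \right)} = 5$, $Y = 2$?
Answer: $-31956$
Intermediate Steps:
$d = -6$ ($d = \frac{1}{-2} \cdot 4 - 4 = \left(- \frac{1}{2}\right) 4 - 4 = -2 - 4 = -6$)
$J{\left(o \right)} = 4$ ($J{\left(o \right)} = -2 - -6 = -2 + 6 = 4$)
$G{\left(T,r \right)} = - \frac{T \left(4 + T\right)}{2}$ ($G{\left(T,r \right)} = - \frac{\left(T + 4\right) T}{2} = - \frac{\left(4 + T\right) T}{2} = - \frac{T \left(4 + T\right)}{2}$)
$5326 G{\left(Y,-5 \right)} = 5326 \left(\left(- \frac{1}{2}\right) 2 \left(4 + 2\right)\right) = 5326 \left(\left(- \frac{1}{2}\right) 2 \cdot 6\right) = 5326 \left(-6\right) = -31956$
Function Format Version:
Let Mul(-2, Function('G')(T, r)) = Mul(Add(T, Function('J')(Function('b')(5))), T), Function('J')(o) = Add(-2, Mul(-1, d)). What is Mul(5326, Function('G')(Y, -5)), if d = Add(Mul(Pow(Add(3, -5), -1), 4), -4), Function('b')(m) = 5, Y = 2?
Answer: -31956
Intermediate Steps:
d = -6 (d = Add(Mul(Pow(-2, -1), 4), -4) = Add(Mul(Rational(-1, 2), 4), -4) = Add(-2, -4) = -6)
Function('J')(o) = 4 (Function('J')(o) = Add(-2, Mul(-1, -6)) = Add(-2, 6) = 4)
Function('G')(T, r) = Mul(Rational(-1, 2), T, Add(4, T)) (Function('G')(T, r) = Mul(Rational(-1, 2), Mul(Add(T, 4), T)) = Mul(Rational(-1, 2), Mul(Add(4, T), T)) = Mul(Rational(-1, 2), Mul(T, Add(4, T))) = Mul(Rational(-1, 2), T, Add(4, T)))
Mul(5326, Function('G')(Y, -5)) = Mul(5326, Mul(Rational(-1, 2), 2, Add(4, 2))) = Mul(5326, Mul(Rational(-1, 2), 2, 6)) = Mul(5326, -6) = -31956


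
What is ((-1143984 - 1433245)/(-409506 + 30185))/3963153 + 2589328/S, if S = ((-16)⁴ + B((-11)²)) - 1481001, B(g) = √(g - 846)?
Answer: (-3892551671714299579*I + 12886145*√29)/(7516535795565*(√29 + 283093*I)) ≈ -1.8293 - 3.4798e-5*I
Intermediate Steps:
B(g) = √(-846 + g)
S = -1415465 + 5*I*√29 (S = ((-16)⁴ + √(-846 + (-11)²)) - 1481001 = (65536 + √(-846 + 121)) - 1481001 = (65536 + √(-725)) - 1481001 = (65536 + 5*I*√29) - 1481001 = -1415465 + 5*I*√29 ≈ -1.4155e+6 + 26.926*I)
((-1143984 - 1433245)/(-409506 + 30185))/3963153 + 2589328/S = ((-1143984 - 1433245)/(-409506 + 30185))/3963153 + 2589328/(-1415465 + 5*I*√29) = -2577229/(-379321)*(1/3963153) + 2589328/(-1415465 + 5*I*√29) = -2577229*(-1/379321)*(1/3963153) + 2589328/(-1415465 + 5*I*√29) = (2577229/379321)*(1/3963153) + 2589328/(-1415465 + 5*I*√29) = 2577229/1503307159113 + 2589328/(-1415465 + 5*I*√29)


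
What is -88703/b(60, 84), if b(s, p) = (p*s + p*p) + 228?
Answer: -88703/12324 ≈ -7.1976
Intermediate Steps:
b(s, p) = 228 + p**2 + p*s (b(s, p) = (p*s + p**2) + 228 = (p**2 + p*s) + 228 = 228 + p**2 + p*s)
-88703/b(60, 84) = -88703/(228 + 84**2 + 84*60) = -88703/(228 + 7056 + 5040) = -88703/12324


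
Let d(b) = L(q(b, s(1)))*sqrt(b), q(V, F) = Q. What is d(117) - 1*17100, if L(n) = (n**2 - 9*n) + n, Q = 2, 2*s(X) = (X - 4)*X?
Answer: -17100 - 36*sqrt(13) ≈ -17230.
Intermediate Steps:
s(X) = X*(-4 + X)/2 (s(X) = ((X - 4)*X)/2 = ((-4 + X)*X)/2 = (X*(-4 + X))/2 = X*(-4 + X)/2)
q(V, F) = 2
L(n) = n**2 - 8*n
d(b) = -12*sqrt(b) (d(b) = (2*(-8 + 2))*sqrt(b) = (2*(-6))*sqrt(b) = -12*sqrt(b))
d(117) - 1*17100 = -36*sqrt(13) - 1*17100 = -36*sqrt(13) - 17100 = -17100 - 36*sqrt(13)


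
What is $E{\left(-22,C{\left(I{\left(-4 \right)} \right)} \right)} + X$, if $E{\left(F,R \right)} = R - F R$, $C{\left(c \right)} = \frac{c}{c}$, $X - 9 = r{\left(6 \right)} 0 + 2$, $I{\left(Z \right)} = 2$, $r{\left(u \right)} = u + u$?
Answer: $34$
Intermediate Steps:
$r{\left(u \right)} = 2 u$
$X = 11$ ($X = 9 + \left(2 \cdot 6 \cdot 0 + 2\right) = 9 + \left(12 \cdot 0 + 2\right) = 9 + \left(0 + 2\right) = 9 + 2 = 11$)
$C{\left(c \right)} = 1$
$E{\left(F,R \right)} = R - F R$
$E{\left(-22,C{\left(I{\left(-4 \right)} \right)} \right)} + X = 1 \left(1 - -22\right) + 11 = 1 \left(1 + 22\right) + 11 = 1 \cdot 23 + 11 = 23 + 11 = 34$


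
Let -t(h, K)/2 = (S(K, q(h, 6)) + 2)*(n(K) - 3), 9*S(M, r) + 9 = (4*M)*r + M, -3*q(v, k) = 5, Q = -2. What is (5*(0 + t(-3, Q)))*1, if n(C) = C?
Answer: 3050/27 ≈ 112.96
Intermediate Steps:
q(v, k) = -5/3 (q(v, k) = -⅓*5 = -5/3)
S(M, r) = -1 + M/9 + 4*M*r/9 (S(M, r) = -1 + ((4*M)*r + M)/9 = -1 + (4*M*r + M)/9 = -1 + (M + 4*M*r)/9 = -1 + (M/9 + 4*M*r/9) = -1 + M/9 + 4*M*r/9)
t(h, K) = -2*(1 - 17*K/27)*(-3 + K) (t(h, K) = -2*((-1 + K/9 + (4/9)*K*(-5/3)) + 2)*(K - 3) = -2*((-1 + K/9 - 20*K/27) + 2)*(-3 + K) = -2*((-1 - 17*K/27) + 2)*(-3 + K) = -2*(1 - 17*K/27)*(-3 + K))
(5*(0 + t(-3, Q)))*1 = (5*(0 + (6 - 52/9*(-2) + (34/27)*(-2)²)))*1 = (5*(0 + (6 + 104/9 + (34/27)*4)))*1 = (5*(0 + (6 + 104/9 + 136/27)))*1 = (5*(0 + 610/27))*1 = (5*(610/27))*1 = (3050/27)*1 = 3050/27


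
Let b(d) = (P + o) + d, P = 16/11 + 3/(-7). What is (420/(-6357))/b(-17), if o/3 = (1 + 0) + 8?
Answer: -10780/1799031 ≈ -0.0059921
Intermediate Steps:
o = 27 (o = 3*((1 + 0) + 8) = 3*(1 + 8) = 3*9 = 27)
P = 79/77 (P = 16*(1/11) + 3*(-1/7) = 16/11 - 3/7 = 79/77 ≈ 1.0260)
b(d) = 2158/77 + d (b(d) = (79/77 + 27) + d = 2158/77 + d)
(420/(-6357))/b(-17) = (420/(-6357))/(2158/77 - 17) = (420*(-1/6357))/(849/77) = -140/2119*77/849 = -10780/1799031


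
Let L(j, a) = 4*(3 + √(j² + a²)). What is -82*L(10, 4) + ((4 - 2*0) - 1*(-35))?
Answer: -945 - 656*√29 ≈ -4477.7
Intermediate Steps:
L(j, a) = 12 + 4*√(a² + j²) (L(j, a) = 4*(3 + √(a² + j²)) = 12 + 4*√(a² + j²))
-82*L(10, 4) + ((4 - 2*0) - 1*(-35)) = -82*(12 + 4*√(4² + 10²)) + ((4 - 2*0) - 1*(-35)) = -82*(12 + 4*√(16 + 100)) + ((4 + 0) + 35) = -82*(12 + 4*√116) + (4 + 35) = -82*(12 + 4*(2*√29)) + 39 = -82*(12 + 8*√29) + 39 = (-984 - 656*√29) + 39 = -945 - 656*√29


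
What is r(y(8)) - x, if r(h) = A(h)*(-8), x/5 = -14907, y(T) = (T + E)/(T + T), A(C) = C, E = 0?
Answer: 74531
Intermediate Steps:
y(T) = 1/2 (y(T) = (T + 0)/(T + T) = T/((2*T)) = T*(1/(2*T)) = 1/2)
x = -74535 (x = 5*(-14907) = -74535)
r(h) = -8*h (r(h) = h*(-8) = -8*h)
r(y(8)) - x = -8*1/2 - 1*(-74535) = -4 + 74535 = 74531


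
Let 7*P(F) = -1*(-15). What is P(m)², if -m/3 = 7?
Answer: 225/49 ≈ 4.5918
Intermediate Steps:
m = -21 (m = -3*7 = -21)
P(F) = 15/7 (P(F) = (-1*(-15))/7 = (⅐)*15 = 15/7)
P(m)² = (15/7)² = 225/49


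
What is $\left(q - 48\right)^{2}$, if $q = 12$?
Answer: $1296$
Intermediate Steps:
$\left(q - 48\right)^{2} = \left(12 - 48\right)^{2} = \left(-36\right)^{2} = 1296$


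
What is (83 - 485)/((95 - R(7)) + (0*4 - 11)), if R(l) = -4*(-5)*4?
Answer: -201/2 ≈ -100.50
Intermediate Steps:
R(l) = 80 (R(l) = 20*4 = 80)
(83 - 485)/((95 - R(7)) + (0*4 - 11)) = (83 - 485)/((95 - 1*80) + (0*4 - 11)) = -402/((95 - 80) + (0 - 11)) = -402/(15 - 11) = -402/4 = -402*¼ = -201/2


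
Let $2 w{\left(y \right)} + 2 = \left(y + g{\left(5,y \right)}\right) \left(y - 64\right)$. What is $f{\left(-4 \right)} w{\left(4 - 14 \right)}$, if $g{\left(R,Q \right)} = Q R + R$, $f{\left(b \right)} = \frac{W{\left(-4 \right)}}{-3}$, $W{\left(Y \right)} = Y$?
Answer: $2712$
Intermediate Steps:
$f{\left(b \right)} = \frac{4}{3}$ ($f{\left(b \right)} = - \frac{4}{-3} = \left(-4\right) \left(- \frac{1}{3}\right) = \frac{4}{3}$)
$g{\left(R,Q \right)} = R + Q R$
$w{\left(y \right)} = -1 + \frac{\left(-64 + y\right) \left(5 + 6 y\right)}{2}$ ($w{\left(y \right)} = -1 + \frac{\left(y + 5 \left(1 + y\right)\right) \left(y - 64\right)}{2} = -1 + \frac{\left(y + \left(5 + 5 y\right)\right) \left(-64 + y\right)}{2} = -1 + \frac{\left(5 + 6 y\right) \left(-64 + y\right)}{2} = -1 + \frac{\left(-64 + y\right) \left(5 + 6 y\right)}{2}$)
$f{\left(-4 \right)} w{\left(4 - 14 \right)} = \frac{4 \left(-161 + 3 \left(4 - 14\right)^{2} - \frac{379 \left(4 - 14\right)}{2}\right)}{3} = \frac{4 \left(-161 + 3 \left(-10\right)^{2} - -1895\right)}{3} = \frac{4 \left(-161 + 3 \cdot 100 + 1895\right)}{3} = \frac{4 \left(-161 + 300 + 1895\right)}{3} = \frac{4}{3} \cdot 2034 = 2712$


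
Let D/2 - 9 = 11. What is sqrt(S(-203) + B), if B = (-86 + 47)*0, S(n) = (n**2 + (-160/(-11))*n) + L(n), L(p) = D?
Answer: sqrt(4633849)/11 ≈ 195.69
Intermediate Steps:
D = 40 (D = 18 + 2*11 = 18 + 22 = 40)
L(p) = 40
S(n) = 40 + n**2 + 160*n/11 (S(n) = (n**2 + (-160/(-11))*n) + 40 = (n**2 + (-160*(-1/11))*n) + 40 = (n**2 + 160*n/11) + 40 = 40 + n**2 + 160*n/11)
B = 0 (B = -39*0 = 0)
sqrt(S(-203) + B) = sqrt((40 + (-203)**2 + (160/11)*(-203)) + 0) = sqrt((40 + 41209 - 32480/11) + 0) = sqrt(421259/11 + 0) = sqrt(421259/11) = sqrt(4633849)/11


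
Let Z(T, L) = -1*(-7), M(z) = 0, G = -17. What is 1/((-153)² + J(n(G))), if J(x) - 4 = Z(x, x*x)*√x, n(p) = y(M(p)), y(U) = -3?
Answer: 23413/548168716 - 7*I*√3/548168716 ≈ 4.2711e-5 - 2.2118e-8*I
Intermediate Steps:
Z(T, L) = 7
n(p) = -3
J(x) = 4 + 7*√x
1/((-153)² + J(n(G))) = 1/((-153)² + (4 + 7*√(-3))) = 1/(23409 + (4 + 7*(I*√3))) = 1/(23409 + (4 + 7*I*√3)) = 1/(23413 + 7*I*√3)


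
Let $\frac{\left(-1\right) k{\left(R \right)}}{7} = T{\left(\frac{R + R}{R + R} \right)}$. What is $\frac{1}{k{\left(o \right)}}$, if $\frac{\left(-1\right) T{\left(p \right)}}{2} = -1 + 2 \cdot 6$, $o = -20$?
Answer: $\frac{1}{154} \approx 0.0064935$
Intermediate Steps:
$T{\left(p \right)} = -22$ ($T{\left(p \right)} = - 2 \left(-1 + 2 \cdot 6\right) = - 2 \left(-1 + 12\right) = \left(-2\right) 11 = -22$)
$k{\left(R \right)} = 154$ ($k{\left(R \right)} = \left(-7\right) \left(-22\right) = 154$)
$\frac{1}{k{\left(o \right)}} = \frac{1}{154}$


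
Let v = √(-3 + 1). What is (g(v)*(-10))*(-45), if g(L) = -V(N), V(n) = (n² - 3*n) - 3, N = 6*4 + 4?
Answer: -313650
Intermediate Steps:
N = 28 (N = 24 + 4 = 28)
V(n) = -3 + n² - 3*n
v = I*√2 (v = √(-2) = I*√2 ≈ 1.4142*I)
g(L) = -697 (g(L) = -(-3 + 28² - 3*28) = -(-3 + 784 - 84) = -1*697 = -697)
(g(v)*(-10))*(-45) = -697*(-10)*(-45) = 6970*(-45) = -313650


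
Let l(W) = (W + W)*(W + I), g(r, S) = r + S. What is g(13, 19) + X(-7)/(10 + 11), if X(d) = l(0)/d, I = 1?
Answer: 32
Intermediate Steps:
g(r, S) = S + r
l(W) = 2*W*(1 + W) (l(W) = (W + W)*(W + 1) = (2*W)*(1 + W) = 2*W*(1 + W))
X(d) = 0 (X(d) = (2*0*(1 + 0))/d = (2*0*1)/d = 0/d = 0)
g(13, 19) + X(-7)/(10 + 11) = (19 + 13) + 0/(10 + 11) = 32 + 0/21 = 32 + (1/21)*0 = 32 + 0 = 32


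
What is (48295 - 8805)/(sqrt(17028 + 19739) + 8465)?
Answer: 167141425/35809729 - 19745*sqrt(36767)/35809729 ≈ 4.5618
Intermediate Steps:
(48295 - 8805)/(sqrt(17028 + 19739) + 8465) = 39490/(sqrt(36767) + 8465) = 39490/(8465 + sqrt(36767))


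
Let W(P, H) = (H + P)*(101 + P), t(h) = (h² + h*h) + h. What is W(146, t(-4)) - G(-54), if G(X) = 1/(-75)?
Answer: 3223351/75 ≈ 42978.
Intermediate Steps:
G(X) = -1/75
t(h) = h + 2*h² (t(h) = (h² + h²) + h = 2*h² + h = h + 2*h²)
W(P, H) = (101 + P)*(H + P)
W(146, t(-4)) - G(-54) = (146² + 101*(-4*(1 + 2*(-4))) + 101*146 - 4*(1 + 2*(-4))*146) - 1*(-1/75) = (21316 + 101*(-4*(1 - 8)) + 14746 - 4*(1 - 8)*146) + 1/75 = (21316 + 101*(-4*(-7)) + 14746 - 4*(-7)*146) + 1/75 = (21316 + 101*28 + 14746 + 28*146) + 1/75 = (21316 + 2828 + 14746 + 4088) + 1/75 = 42978 + 1/75 = 3223351/75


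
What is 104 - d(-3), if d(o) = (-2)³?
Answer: 112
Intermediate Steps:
d(o) = -8
104 - d(-3) = 104 - 1*(-8) = 104 + 8 = 112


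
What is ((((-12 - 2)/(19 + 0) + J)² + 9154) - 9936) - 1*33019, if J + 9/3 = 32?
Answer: -11913792/361 ≈ -33002.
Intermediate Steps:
J = 29 (J = -3 + 32 = 29)
((((-12 - 2)/(19 + 0) + J)² + 9154) - 9936) - 1*33019 = ((((-12 - 2)/(19 + 0) + 29)² + 9154) - 9936) - 1*33019 = (((-14/19 + 29)² + 9154) - 9936) - 33019 = (((537/19)² + 9154) - 9936) - 33019 = ((288369/361 + 9154) - 9936) - 33019 = (3592963/361 - 9936) - 33019 = 6067/361 - 33019 = -11913792/361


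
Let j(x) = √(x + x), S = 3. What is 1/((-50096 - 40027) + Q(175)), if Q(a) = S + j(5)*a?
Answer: -9012/812130815 - 7*√10/324852326 ≈ -1.1165e-5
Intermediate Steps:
j(x) = √2*√x (j(x) = √(2*x) = √2*√x)
Q(a) = 3 + a*√10 (Q(a) = 3 + (√2*√5)*a = 3 + √10*a = 3 + a*√10)
1/((-50096 - 40027) + Q(175)) = 1/((-50096 - 40027) + (3 + 175*√10)) = 1/(-90123 + (3 + 175*√10)) = 1/(-90120 + 175*√10)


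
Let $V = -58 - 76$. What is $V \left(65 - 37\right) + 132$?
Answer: $-3620$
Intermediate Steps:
$V = -134$ ($V = -58 - 76 = -134$)
$V \left(65 - 37\right) + 132 = - 134 \left(65 - 37\right) + 132 = \left(-134\right) 28 + 132 = -3752 + 132 = -3620$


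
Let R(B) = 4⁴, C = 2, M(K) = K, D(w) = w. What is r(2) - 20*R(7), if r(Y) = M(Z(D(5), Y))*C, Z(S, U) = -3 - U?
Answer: -5130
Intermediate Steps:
R(B) = 256
r(Y) = -6 - 2*Y (r(Y) = (-3 - Y)*2 = -6 - 2*Y)
r(2) - 20*R(7) = (-6 - 2*2) - 20*256 = (-6 - 4) - 5120 = -10 - 5120 = -5130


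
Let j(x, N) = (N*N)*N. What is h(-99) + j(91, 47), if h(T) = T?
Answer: 103724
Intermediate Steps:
j(x, N) = N**3 (j(x, N) = N**2*N = N**3)
h(-99) + j(91, 47) = -99 + 47**3 = -99 + 103823 = 103724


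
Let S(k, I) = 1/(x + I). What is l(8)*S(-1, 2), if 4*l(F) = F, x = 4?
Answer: 1/3 ≈ 0.33333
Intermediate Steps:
l(F) = F/4
S(k, I) = 1/(4 + I)
l(8)*S(-1, 2) = ((1/4)*8)/(4 + 2) = 2/6 = 2*(1/6) = 1/3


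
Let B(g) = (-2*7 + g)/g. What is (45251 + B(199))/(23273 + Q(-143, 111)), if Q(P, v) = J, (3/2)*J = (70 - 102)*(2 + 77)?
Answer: 27015402/12887837 ≈ 2.0962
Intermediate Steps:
J = -5056/3 (J = 2*((70 - 102)*(2 + 77))/3 = 2*(-32*79)/3 = (⅔)*(-2528) = -5056/3 ≈ -1685.3)
B(g) = (-14 + g)/g
Q(P, v) = -5056/3
(45251 + B(199))/(23273 + Q(-143, 111)) = (45251 + (-14 + 199)/199)/(23273 - 5056/3) = (45251 + (1/199)*185)/(64763/3) = (45251 + 185/199)*(3/64763) = (9005134/199)*(3/64763) = 27015402/12887837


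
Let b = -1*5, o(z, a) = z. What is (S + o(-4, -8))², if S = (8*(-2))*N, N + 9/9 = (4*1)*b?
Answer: 110224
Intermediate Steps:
b = -5
N = -21 (N = -1 + (4*1)*(-5) = -1 + 4*(-5) = -1 - 20 = -21)
S = 336 (S = (8*(-2))*(-21) = -16*(-21) = 336)
(S + o(-4, -8))² = (336 - 4)² = 332² = 110224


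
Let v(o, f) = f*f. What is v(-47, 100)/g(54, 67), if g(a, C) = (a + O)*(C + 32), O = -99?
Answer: -2000/891 ≈ -2.2447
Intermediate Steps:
g(a, C) = (-99 + a)*(32 + C) (g(a, C) = (a - 99)*(C + 32) = (-99 + a)*(32 + C))
v(o, f) = f²
v(-47, 100)/g(54, 67) = 100²/(-3168 - 99*67 + 32*54 + 67*54) = 10000/(-3168 - 6633 + 1728 + 3618) = 10000/(-4455) = 10000*(-1/4455) = -2000/891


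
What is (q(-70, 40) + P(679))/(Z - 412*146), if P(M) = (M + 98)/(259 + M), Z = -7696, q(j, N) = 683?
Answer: -91633/9091632 ≈ -0.010079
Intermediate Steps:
P(M) = (98 + M)/(259 + M)
(q(-70, 40) + P(679))/(Z - 412*146) = (683 + (98 + 679)/(259 + 679))/(-7696 - 412*146) = (683 + 777/938)/(-7696 - 60152) = (683 + (1/938)*777)/(-67848) = (683 + 111/134)*(-1/67848) = (91633/134)*(-1/67848) = -91633/9091632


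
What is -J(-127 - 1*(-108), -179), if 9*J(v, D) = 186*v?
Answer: 1178/3 ≈ 392.67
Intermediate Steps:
J(v, D) = 62*v/3 (J(v, D) = (186*v)/9 = 62*v/3)
-J(-127 - 1*(-108), -179) = -62*(-127 - 1*(-108))/3 = -62*(-127 + 108)/3 = -62*(-19)/3 = -1*(-1178/3) = 1178/3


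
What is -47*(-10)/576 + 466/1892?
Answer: 144707/136224 ≈ 1.0623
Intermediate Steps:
-47*(-10)/576 + 466/1892 = 470*(1/576) + 466*(1/1892) = 235/288 + 233/946 = 144707/136224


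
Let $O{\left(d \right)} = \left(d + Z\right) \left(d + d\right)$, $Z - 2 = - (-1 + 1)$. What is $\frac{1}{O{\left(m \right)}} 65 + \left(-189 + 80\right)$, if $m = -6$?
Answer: $- \frac{5167}{48} \approx -107.65$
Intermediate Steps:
$Z = 2$ ($Z = 2 - \left(-1 + 1\right) = 2 - 0 = 2 + 0 = 2$)
$O{\left(d \right)} = 2 d \left(2 + d\right)$ ($O{\left(d \right)} = \left(d + 2\right) \left(d + d\right) = \left(2 + d\right) 2 d = 2 d \left(2 + d\right)$)
$\frac{1}{O{\left(m \right)}} 65 + \left(-189 + 80\right) = \frac{1}{2 \left(-6\right) \left(2 - 6\right)} 65 + \left(-189 + 80\right) = \frac{1}{2 \left(-6\right) \left(-4\right)} 65 - 109 = \frac{1}{48} \cdot 65 - 109 = \frac{65}{48} - 109 = - \frac{5167}{48}$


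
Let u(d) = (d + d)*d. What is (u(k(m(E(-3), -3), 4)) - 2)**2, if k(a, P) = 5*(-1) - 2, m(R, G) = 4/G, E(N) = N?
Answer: 9216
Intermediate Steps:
k(a, P) = -7 (k(a, P) = -5 - 2 = -7)
u(d) = 2*d**2 (u(d) = (2*d)*d = 2*d**2)
(u(k(m(E(-3), -3), 4)) - 2)**2 = (2*(-7)**2 - 2)**2 = (2*49 - 2)**2 = (98 - 2)**2 = 96**2 = 9216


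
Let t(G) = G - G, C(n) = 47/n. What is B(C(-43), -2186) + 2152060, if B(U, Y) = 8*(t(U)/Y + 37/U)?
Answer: 101134092/47 ≈ 2.1518e+6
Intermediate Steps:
t(G) = 0
B(U, Y) = 296/U (B(U, Y) = 8*(0/Y + 37/U) = 8*(0 + 37/U) = 8*(37/U) = 296/U)
B(C(-43), -2186) + 2152060 = 296/((47/(-43))) + 2152060 = 296/((47*(-1/43))) + 2152060 = 296/(-47/43) + 2152060 = 296*(-43/47) + 2152060 = -12728/47 + 2152060 = 101134092/47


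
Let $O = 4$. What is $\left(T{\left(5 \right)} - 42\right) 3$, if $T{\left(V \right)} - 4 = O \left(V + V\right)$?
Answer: $6$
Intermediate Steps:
$T{\left(V \right)} = 4 + 8 V$ ($T{\left(V \right)} = 4 + 4 \left(V + V\right) = 4 + 4 \cdot 2 V = 4 + 8 V$)
$\left(T{\left(5 \right)} - 42\right) 3 = \left(\left(4 + 8 \cdot 5\right) - 42\right) 3 = \left(\left(4 + 40\right) - 42\right) 3 = \left(44 - 42\right) 3 = 2 \cdot 3 = 6$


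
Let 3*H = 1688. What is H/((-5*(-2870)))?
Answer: 844/21525 ≈ 0.039210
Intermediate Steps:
H = 1688/3 (H = (1/3)*1688 = 1688/3 ≈ 562.67)
H/((-5*(-2870))) = 1688/(3*((-5*(-2870)))) = (1688/3)/14350 = (1688/3)*(1/14350) = 844/21525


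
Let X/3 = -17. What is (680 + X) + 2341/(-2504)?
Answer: 1572675/2504 ≈ 628.07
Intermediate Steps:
X = -51 (X = 3*(-17) = -51)
(680 + X) + 2341/(-2504) = (680 - 51) + 2341/(-2504) = 629 + 2341*(-1/2504) = 629 - 2341/2504 = 1572675/2504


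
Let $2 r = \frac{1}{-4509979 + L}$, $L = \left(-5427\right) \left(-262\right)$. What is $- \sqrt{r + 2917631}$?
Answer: $- \frac{3 \sqrt{12366077493324541210}}{6176210} \approx -1708.1$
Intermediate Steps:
$L = 1421874$
$r = - \frac{1}{6176210}$ ($r = \frac{1}{2 \left(-4509979 + 1421874\right)} = \frac{1}{2 \left(-3088105\right)} = \frac{1}{2} \left(- \frac{1}{3088105}\right) = - \frac{1}{6176210} \approx -1.6191 \cdot 10^{-7}$)
$- \sqrt{r + 2917631} = - \sqrt{- \frac{1}{6176210} + 2917631} = - \sqrt{\frac{18019901758509}{6176210}} = - \frac{3 \sqrt{12366077493324541210}}{6176210}$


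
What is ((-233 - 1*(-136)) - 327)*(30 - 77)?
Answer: 19928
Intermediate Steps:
((-233 - 1*(-136)) - 327)*(30 - 77) = ((-233 + 136) - 327)*(-47) = (-97 - 327)*(-47) = -424*(-47) = 19928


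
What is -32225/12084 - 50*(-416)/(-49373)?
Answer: -1842392125/596623332 ≈ -3.0880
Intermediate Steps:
-32225/12084 - 50*(-416)/(-49373) = -32225*1/12084 + 20800*(-1/49373) = -32225/12084 - 20800/49373 = -1842392125/596623332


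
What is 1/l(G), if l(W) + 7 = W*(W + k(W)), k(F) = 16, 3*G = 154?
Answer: 9/31045 ≈ 0.00028990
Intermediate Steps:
G = 154/3 (G = (1/3)*154 = 154/3 ≈ 51.333)
l(W) = -7 + W*(16 + W) (l(W) = -7 + W*(W + 16) = -7 + W*(16 + W))
1/l(G) = 1/(-7 + (154/3)**2 + 16*(154/3)) = 1/(-7 + 23716/9 + 2464/3) = 1/(31045/9) = 9/31045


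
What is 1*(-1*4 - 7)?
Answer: -11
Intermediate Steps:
1*(-1*4 - 7) = 1*(-4 - 7) = 1*(-11) = -11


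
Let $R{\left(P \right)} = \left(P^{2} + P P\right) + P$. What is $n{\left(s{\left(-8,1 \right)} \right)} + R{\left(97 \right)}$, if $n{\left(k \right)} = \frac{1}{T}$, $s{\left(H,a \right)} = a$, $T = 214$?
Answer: $\frac{4047811}{214} \approx 18915.0$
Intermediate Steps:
$n{\left(k \right)} = \frac{1}{214}$
$R{\left(P \right)} = P + 2 P^{2}$ ($R{\left(P \right)} = \left(P^{2} + P^{2}\right) + P = 2 P^{2} + P = P + 2 P^{2}$)
$n{\left(s{\left(-8,1 \right)} \right)} + R{\left(97 \right)} = \frac{1}{214} + 97 \left(1 + 2 \cdot 97\right) = \frac{1}{214} + 97 \left(1 + 194\right) = \frac{1}{214} + 97 \cdot 195 = \frac{1}{214} + 18915 = \frac{4047811}{214}$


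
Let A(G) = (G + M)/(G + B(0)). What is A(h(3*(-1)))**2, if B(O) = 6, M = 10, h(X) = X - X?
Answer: 25/9 ≈ 2.7778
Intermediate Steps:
h(X) = 0
A(G) = (10 + G)/(6 + G) (A(G) = (G + 10)/(G + 6) = (10 + G)/(6 + G))
A(h(3*(-1)))**2 = ((10 + 0)/(6 + 0))**2 = (10/6)**2 = ((1/6)*10)**2 = (5/3)**2 = 25/9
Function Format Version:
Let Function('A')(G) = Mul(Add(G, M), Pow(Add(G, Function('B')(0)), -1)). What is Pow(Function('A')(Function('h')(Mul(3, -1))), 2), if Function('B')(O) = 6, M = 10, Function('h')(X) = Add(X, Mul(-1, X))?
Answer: Rational(25, 9) ≈ 2.7778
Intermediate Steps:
Function('h')(X) = 0
Function('A')(G) = Mul(Pow(Add(6, G), -1), Add(10, G)) (Function('A')(G) = Mul(Add(G, 10), Pow(Add(G, 6), -1)) = Mul(Add(10, G), Pow(Add(6, G), -1)) = Mul(Pow(Add(6, G), -1), Add(10, G)))
Pow(Function('A')(Function('h')(Mul(3, -1))), 2) = Pow(Mul(Pow(Add(6, 0), -1), Add(10, 0)), 2) = Pow(Mul(Pow(6, -1), 10), 2) = Pow(Mul(Rational(1, 6), 10), 2) = Pow(Rational(5, 3), 2) = Rational(25, 9)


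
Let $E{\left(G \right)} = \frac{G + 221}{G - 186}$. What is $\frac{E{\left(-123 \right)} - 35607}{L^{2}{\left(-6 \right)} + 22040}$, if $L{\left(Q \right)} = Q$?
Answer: $- \frac{11002661}{6821484} \approx -1.6129$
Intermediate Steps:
$E{\left(G \right)} = \frac{221 + G}{-186 + G}$
$\frac{E{\left(-123 \right)} - 35607}{L^{2}{\left(-6 \right)} + 22040} = \frac{\frac{221 - 123}{-186 - 123} - 35607}{\left(-6\right)^{2} + 22040} = \frac{\frac{1}{-309} \cdot 98 - 35607}{36 + 22040} = \frac{\left(- \frac{1}{309}\right) 98 - 35607}{22076} = \left(- \frac{98}{309} - 35607\right) \frac{1}{22076} = \left(- \frac{11002661}{309}\right) \frac{1}{22076} = - \frac{11002661}{6821484}$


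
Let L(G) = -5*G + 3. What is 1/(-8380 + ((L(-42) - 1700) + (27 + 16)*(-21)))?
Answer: -1/10770 ≈ -9.2851e-5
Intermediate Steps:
L(G) = 3 - 5*G
1/(-8380 + ((L(-42) - 1700) + (27 + 16)*(-21))) = 1/(-8380 + (((3 - 5*(-42)) - 1700) + (27 + 16)*(-21))) = 1/(-8380 + (((3 + 210) - 1700) + 43*(-21))) = 1/(-8380 + ((213 - 1700) - 903)) = 1/(-8380 + (-1487 - 903)) = 1/(-8380 - 2390) = 1/(-10770) = -1/10770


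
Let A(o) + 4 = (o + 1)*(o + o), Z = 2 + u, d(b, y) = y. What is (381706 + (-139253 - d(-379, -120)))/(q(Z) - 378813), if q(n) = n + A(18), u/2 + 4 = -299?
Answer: -242573/378737 ≈ -0.64048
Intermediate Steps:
u = -606 (u = -8 + 2*(-299) = -8 - 598 = -606)
Z = -604 (Z = 2 - 606 = -604)
A(o) = -4 + 2*o*(1 + o) (A(o) = -4 + (o + 1)*(o + o) = -4 + (1 + o)*(2*o) = -4 + 2*o*(1 + o))
q(n) = 680 + n (q(n) = n + (-4 + 2*18 + 2*18²) = n + (-4 + 36 + 2*324) = n + (-4 + 36 + 648) = n + 680 = 680 + n)
(381706 + (-139253 - d(-379, -120)))/(q(Z) - 378813) = (381706 + (-139253 - 1*(-120)))/((680 - 604) - 378813) = (381706 + (-139253 + 120))/(76 - 378813) = (381706 - 139133)/(-378737) = 242573*(-1/378737) = -242573/378737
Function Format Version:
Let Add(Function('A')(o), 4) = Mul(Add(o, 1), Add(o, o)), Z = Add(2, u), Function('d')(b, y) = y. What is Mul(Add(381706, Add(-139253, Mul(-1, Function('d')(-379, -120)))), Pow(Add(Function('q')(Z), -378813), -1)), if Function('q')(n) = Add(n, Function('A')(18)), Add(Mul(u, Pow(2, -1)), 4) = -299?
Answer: Rational(-242573, 378737) ≈ -0.64048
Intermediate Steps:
u = -606 (u = Add(-8, Mul(2, -299)) = Add(-8, -598) = -606)
Z = -604 (Z = Add(2, -606) = -604)
Function('A')(o) = Add(-4, Mul(2, o, Add(1, o))) (Function('A')(o) = Add(-4, Mul(Add(o, 1), Add(o, o))) = Add(-4, Mul(Add(1, o), Mul(2, o))) = Add(-4, Mul(2, o, Add(1, o))))
Function('q')(n) = Add(680, n) (Function('q')(n) = Add(n, Add(-4, Mul(2, 18), Mul(2, Pow(18, 2)))) = Add(n, Add(-4, 36, Mul(2, 324))) = Add(n, Add(-4, 36, 648)) = Add(n, 680) = Add(680, n))
Mul(Add(381706, Add(-139253, Mul(-1, Function('d')(-379, -120)))), Pow(Add(Function('q')(Z), -378813), -1)) = Mul(Add(381706, Add(-139253, Mul(-1, -120))), Pow(Add(Add(680, -604), -378813), -1)) = Mul(Add(381706, Add(-139253, 120)), Pow(Add(76, -378813), -1)) = Mul(Add(381706, -139133), Pow(-378737, -1)) = Mul(242573, Rational(-1, 378737)) = Rational(-242573, 378737)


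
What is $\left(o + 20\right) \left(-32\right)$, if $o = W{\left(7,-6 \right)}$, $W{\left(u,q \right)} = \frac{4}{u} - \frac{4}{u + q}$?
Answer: $- \frac{3712}{7} \approx -530.29$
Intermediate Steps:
$W{\left(u,q \right)} = - \frac{4}{q + u} + \frac{4}{u}$ ($W{\left(u,q \right)} = \frac{4}{u} - \frac{4}{q + u} = - \frac{4}{q + u} + \frac{4}{u}$)
$o = - \frac{24}{7}$ ($o = 4 \left(-6\right) \frac{1}{7} \frac{1}{-6 + 7} = 4 \left(-6\right) \frac{1}{7} \cdot 1^{-1} = 4 \left(-6\right) \frac{1}{7} \cdot 1 = - \frac{24}{7} \approx -3.4286$)
$\left(o + 20\right) \left(-32\right) = \left(- \frac{24}{7} + 20\right) \left(-32\right) = \frac{116}{7} \left(-32\right) = - \frac{3712}{7}$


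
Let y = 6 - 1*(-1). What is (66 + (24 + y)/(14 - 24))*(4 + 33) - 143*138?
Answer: -174067/10 ≈ -17407.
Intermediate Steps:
y = 7 (y = 6 + 1 = 7)
(66 + (24 + y)/(14 - 24))*(4 + 33) - 143*138 = (66 + (24 + 7)/(14 - 24))*(4 + 33) - 143*138 = (66 + 31/(-10))*37 - 19734 = (66 + 31*(-⅒))*37 - 19734 = (66 - 31/10)*37 - 19734 = (629/10)*37 - 19734 = 23273/10 - 19734 = -174067/10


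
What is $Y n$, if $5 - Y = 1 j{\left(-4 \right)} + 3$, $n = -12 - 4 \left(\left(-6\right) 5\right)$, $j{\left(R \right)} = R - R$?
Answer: $216$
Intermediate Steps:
$j{\left(R \right)} = 0$
$n = 108$ ($n = -12 - -120 = -12 + 120 = 108$)
$Y = 2$ ($Y = 5 - \left(1 \cdot 0 + 3\right) = 5 - \left(0 + 3\right) = 5 - 3 = 2$)
$Y n = 2 \cdot 108 = 216$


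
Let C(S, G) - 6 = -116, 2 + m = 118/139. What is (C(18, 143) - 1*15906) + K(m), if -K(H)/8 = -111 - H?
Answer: -2104072/139 ≈ -15137.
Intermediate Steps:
m = -160/139 (m = -2 + 118/139 = -160/139 ≈ -1.1511)
C(S, G) = -110 (C(S, G) = 6 - 116 = -110)
K(H) = 888 + 8*H (K(H) = -8*(-111 - H) = 888 + 8*H)
(C(18, 143) - 1*15906) + K(m) = (-110 - 1*15906) + (888 + 8*(-160/139)) = (-110 - 15906) + (888 - 1280/139) = -16016 + 122152/139 = -2104072/139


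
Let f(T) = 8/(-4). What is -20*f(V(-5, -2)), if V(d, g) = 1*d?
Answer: 40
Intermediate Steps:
V(d, g) = d
f(T) = -2 (f(T) = 8*(-1/4) = -2)
-20*f(V(-5, -2)) = -20*(-2) = 40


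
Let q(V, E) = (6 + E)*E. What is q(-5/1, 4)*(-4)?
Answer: -160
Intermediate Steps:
q(V, E) = E*(6 + E)
q(-5/1, 4)*(-4) = (4*(6 + 4))*(-4) = (4*10)*(-4) = 40*(-4) = -160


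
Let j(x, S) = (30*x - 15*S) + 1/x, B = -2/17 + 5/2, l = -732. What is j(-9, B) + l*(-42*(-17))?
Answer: -160023877/306 ≈ -5.2295e+5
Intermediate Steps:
B = 81/34 (B = -2*1/17 + 5*(½) = -2/17 + 5/2 = 81/34 ≈ 2.3824)
j(x, S) = 1/x - 15*S + 30*x (j(x, S) = (-15*S + 30*x) + 1/x = 1/x - 15*S + 30*x)
j(-9, B) + l*(-42*(-17)) = (1/(-9) - 15*81/34 + 30*(-9)) - (-30744)*(-17) = (-⅑ - 1215/34 - 270) - 732*714 = -93589/306 - 522648 = -160023877/306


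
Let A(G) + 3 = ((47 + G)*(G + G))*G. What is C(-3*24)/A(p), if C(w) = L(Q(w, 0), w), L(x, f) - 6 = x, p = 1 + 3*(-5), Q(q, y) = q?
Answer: -22/4311 ≈ -0.0051032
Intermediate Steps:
p = -14 (p = 1 - 15 = -14)
L(x, f) = 6 + x
C(w) = 6 + w
A(G) = -3 + 2*G²*(47 + G) (A(G) = -3 + ((47 + G)*(G + G))*G = -3 + ((47 + G)*(2*G))*G = -3 + (2*G*(47 + G))*G = -3 + 2*G²*(47 + G))
C(-3*24)/A(p) = (6 - 3*24)/(-3 + 2*(-14)³ + 94*(-14)²) = (6 - 72)/(-3 + 2*(-2744) + 94*196) = -66/(-3 - 5488 + 18424) = -66/12933 = -66*1/12933 = -22/4311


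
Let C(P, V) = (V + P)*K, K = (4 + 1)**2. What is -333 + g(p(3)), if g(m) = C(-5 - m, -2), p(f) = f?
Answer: -583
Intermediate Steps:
K = 25 (K = 5**2 = 25)
C(P, V) = 25*P + 25*V (C(P, V) = (V + P)*25 = (P + V)*25 = 25*P + 25*V)
g(m) = -175 - 25*m (g(m) = 25*(-5 - m) + 25*(-2) = (-125 - 25*m) - 50 = -175 - 25*m)
-333 + g(p(3)) = -333 + (-175 - 25*3) = -333 + (-175 - 75) = -333 - 250 = -583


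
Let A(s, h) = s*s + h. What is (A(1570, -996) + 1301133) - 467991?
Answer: 3297046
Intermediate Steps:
A(s, h) = h + s² (A(s, h) = s² + h = h + s²)
(A(1570, -996) + 1301133) - 467991 = ((-996 + 1570²) + 1301133) - 467991 = ((-996 + 2464900) + 1301133) - 467991 = (2463904 + 1301133) - 467991 = 3765037 - 467991 = 3297046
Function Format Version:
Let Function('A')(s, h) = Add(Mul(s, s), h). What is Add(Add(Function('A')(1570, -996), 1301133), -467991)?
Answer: 3297046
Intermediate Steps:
Function('A')(s, h) = Add(h, Pow(s, 2)) (Function('A')(s, h) = Add(Pow(s, 2), h) = Add(h, Pow(s, 2)))
Add(Add(Function('A')(1570, -996), 1301133), -467991) = Add(Add(Add(-996, Pow(1570, 2)), 1301133), -467991) = Add(Add(Add(-996, 2464900), 1301133), -467991) = Add(Add(2463904, 1301133), -467991) = Add(3765037, -467991) = 3297046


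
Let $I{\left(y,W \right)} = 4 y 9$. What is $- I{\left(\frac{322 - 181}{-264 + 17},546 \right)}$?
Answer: $\frac{5076}{247} \approx 20.551$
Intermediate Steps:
$I{\left(y,W \right)} = 36 y$
$- I{\left(\frac{322 - 181}{-264 + 17},546 \right)} = - 36 \frac{322 - 181}{-264 + 17} = - 36 \frac{141}{-247} = - 36 \cdot 141 \left(- \frac{1}{247}\right) = - \frac{36 \left(-141\right)}{247} = \left(-1\right) \left(- \frac{5076}{247}\right) = \frac{5076}{247}$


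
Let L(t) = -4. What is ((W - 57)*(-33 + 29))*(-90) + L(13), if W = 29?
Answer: -10084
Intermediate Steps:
((W - 57)*(-33 + 29))*(-90) + L(13) = ((29 - 57)*(-33 + 29))*(-90) - 4 = -28*(-4)*(-90) - 4 = 112*(-90) - 4 = -10080 - 4 = -10084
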